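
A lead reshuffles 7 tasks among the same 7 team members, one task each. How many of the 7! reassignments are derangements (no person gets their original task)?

By inclusion-exclusion, !7 = Σ (-1)^k · 7!/k! for k=0..7
= 7! - 7!/1! + 7!/2! - 7!/3! + 7!/4! - 7!/5! + 7!/6! - 7!/7!
= 5040 - 5040 + 2520 - 840 + 210 - 42 + 7 - 1
= 1854

1854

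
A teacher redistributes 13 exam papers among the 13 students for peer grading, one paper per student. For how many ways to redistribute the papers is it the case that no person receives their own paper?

!13 = 13! · Σ_{k=0}^{13} (-1)^k/k!
= 13! - 13!/1! + 13!/2! - 13!/3! + 13!/4! - 13!/5! + 13!/6! - 13!/7! + 13!/8! - 13!/9! + 13!/10! - 13!/11! + 13!/12! - 13!/13!
= 6227020800 - 6227020800 + 3113510400 - 1037836800 + 259459200 - 51891840 + 8648640 - 1235520 + 154440 - 17160 + 1716 - 156 + 13 - 1
= 2290792932

2290792932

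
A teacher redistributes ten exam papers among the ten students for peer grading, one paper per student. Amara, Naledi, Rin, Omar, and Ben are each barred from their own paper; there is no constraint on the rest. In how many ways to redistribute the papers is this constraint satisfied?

Let A_j be the event that the j-th constrained one is fixed. By inclusion-exclusion over the 5 events:
Σ_{j=0}^{5} (-1)^j C(5,j)(10-j)!
= C(5,0)·10! - C(5,1)·9! + C(5,2)·8! - C(5,3)·7! + C(5,4)·6! - C(5,5)·5!
= 3628800 - 1814400 + 403200 - 50400 + 3600 - 120
= 2170680

2170680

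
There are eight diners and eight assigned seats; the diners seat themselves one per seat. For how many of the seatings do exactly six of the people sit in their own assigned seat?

28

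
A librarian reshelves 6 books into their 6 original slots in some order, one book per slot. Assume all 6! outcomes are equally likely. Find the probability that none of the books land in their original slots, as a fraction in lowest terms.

53/144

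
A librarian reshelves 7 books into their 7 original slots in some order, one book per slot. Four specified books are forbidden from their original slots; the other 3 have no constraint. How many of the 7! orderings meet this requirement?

2790

Inclusion-exclusion on the 4 forbidden self-matches:
Σ_{j=0}^{4} (-1)^j C(4,j)(7-j)!
= C(4,0)·7! - C(4,1)·6! + C(4,2)·5! - C(4,3)·4! + C(4,4)·3!
= 5040 - 2880 + 720 - 96 + 6
= 2790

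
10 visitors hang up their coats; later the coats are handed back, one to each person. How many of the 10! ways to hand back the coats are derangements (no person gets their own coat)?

1334961

!10 = 10! · Σ_{k=0}^{10} (-1)^k/k!
= 10! - 10!/1! + 10!/2! - 10!/3! + 10!/4! - 10!/5! + 10!/6! - 10!/7! + 10!/8! - 10!/9! + 10!/10!
= 3628800 - 3628800 + 1814400 - 604800 + 151200 - 30240 + 5040 - 720 + 90 - 10 + 1
= 1334961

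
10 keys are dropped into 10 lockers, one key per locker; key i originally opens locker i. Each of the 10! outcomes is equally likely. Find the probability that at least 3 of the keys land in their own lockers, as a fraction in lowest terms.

Favorable outcomes: Σ_{i≥3} C(10,i)·!(10-i) = 120·1854 + 210·265 + 252·44 + 210·9 + 120·2 + 45·1 + 10·0 + 1·1 = 291394.
Total outcomes: 10! = 3628800.
Probability = 291394/3628800 = 145697/1814400.

145697/1814400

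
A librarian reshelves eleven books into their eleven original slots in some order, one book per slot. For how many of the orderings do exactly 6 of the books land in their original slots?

Choose which 6 of the 11 are fixed: C(11,6) = 462.
The remaining 5 must be deranged: !5 = 44.
Total: 462 × 44 = 20328.

20328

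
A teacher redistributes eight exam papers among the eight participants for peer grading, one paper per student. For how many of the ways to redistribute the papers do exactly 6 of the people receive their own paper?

Pick the 6 fixed positions: C(8,6) = 28 ways.
The other 2 form a derangement: !2 = 1.
Total: 28 × 1 = 28.

28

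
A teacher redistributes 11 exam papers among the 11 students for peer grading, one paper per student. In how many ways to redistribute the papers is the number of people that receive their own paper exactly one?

14684571

Pick the single fixed position: C(11,1) = 11 ways.
The remaining 10 must be deranged: !10 = 1334961.
Total: 11 × 1334961 = 14684571.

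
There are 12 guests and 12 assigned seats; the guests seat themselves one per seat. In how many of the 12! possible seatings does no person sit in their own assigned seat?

176214841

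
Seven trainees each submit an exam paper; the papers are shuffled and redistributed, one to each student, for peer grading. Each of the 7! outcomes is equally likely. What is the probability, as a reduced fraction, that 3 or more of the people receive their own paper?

407/5040

Favorable outcomes: Σ_{i≥3} C(7,i)·!(7-i) = 35·9 + 35·2 + 21·1 + 7·0 + 1·1 = 407.
Total outcomes: 7! = 5040.
Probability = 407/5040 = 407/5040.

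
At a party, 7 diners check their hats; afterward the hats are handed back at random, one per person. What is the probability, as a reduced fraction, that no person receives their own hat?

Favorable outcomes: !7 = 1854.
Total outcomes: 7! = 5040.
Probability = 1854/5040 = 103/280.

103/280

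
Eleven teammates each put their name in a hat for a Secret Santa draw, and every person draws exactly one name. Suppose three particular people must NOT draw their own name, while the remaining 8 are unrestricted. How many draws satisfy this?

30078720

Inclusion-exclusion on the 3 forbidden self-matches:
Σ_{j=0}^{3} (-1)^j C(3,j)(11-j)!
= C(3,0)·11! - C(3,1)·10! + C(3,2)·9! - C(3,3)·8!
= 39916800 - 10886400 + 1088640 - 40320
= 30078720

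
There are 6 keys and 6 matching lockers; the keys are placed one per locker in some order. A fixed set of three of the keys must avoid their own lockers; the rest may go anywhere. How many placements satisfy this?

426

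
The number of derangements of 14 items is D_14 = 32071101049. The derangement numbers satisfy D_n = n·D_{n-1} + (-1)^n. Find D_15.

481066515734

D_15 = 15·32071101049 - 1 = 481066515734.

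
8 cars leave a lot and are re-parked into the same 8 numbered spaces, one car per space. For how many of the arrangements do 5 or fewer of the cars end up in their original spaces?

Sum C(8,i)·!(8-i) for i = 0..5:
  i=0: C(8,0)·!8 = 1·14833 = 14833
  i=1: C(8,1)·!7 = 8·1854 = 14832
  i=2: C(8,2)·!6 = 28·265 = 7420
  i=3: C(8,3)·!5 = 56·44 = 2464
  i=4: C(8,4)·!4 = 70·9 = 630
  i=5: C(8,5)·!3 = 56·2 = 112
Total = 40291.

40291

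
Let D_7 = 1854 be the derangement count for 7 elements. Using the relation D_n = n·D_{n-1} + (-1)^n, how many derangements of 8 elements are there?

14833

D_8 = 8·1854 + 1 = 14833.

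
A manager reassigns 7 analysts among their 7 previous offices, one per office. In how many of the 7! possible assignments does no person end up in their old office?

1854

The number of derangements of 7 is !7 = Σ_{k=0}^{7} (-1)^k·7!/k!
= 7! - 7!/1! + 7!/2! - 7!/3! + 7!/4! - 7!/5! + 7!/6! - 7!/7!
= 5040 - 5040 + 2520 - 840 + 210 - 42 + 7 - 1
= 1854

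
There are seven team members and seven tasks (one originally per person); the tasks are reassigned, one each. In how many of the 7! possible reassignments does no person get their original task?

1854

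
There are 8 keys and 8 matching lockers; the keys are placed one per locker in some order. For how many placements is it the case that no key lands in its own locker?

By inclusion-exclusion, !8 = Σ (-1)^k · 8!/k! for k=0..8
= 8! - 8!/1! + 8!/2! - 8!/3! + 8!/4! - 8!/5! + 8!/6! - 8!/7! + 8!/8!
= 40320 - 40320 + 20160 - 6720 + 1680 - 336 + 56 - 8 + 1
= 14833

14833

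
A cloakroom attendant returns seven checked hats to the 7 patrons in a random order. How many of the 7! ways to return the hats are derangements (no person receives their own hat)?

1854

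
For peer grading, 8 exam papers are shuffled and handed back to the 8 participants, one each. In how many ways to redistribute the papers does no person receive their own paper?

14833

Recurrence: !8 = 8·!7 + (-1)^8.
!8 = 8·1854 + 1 = 14833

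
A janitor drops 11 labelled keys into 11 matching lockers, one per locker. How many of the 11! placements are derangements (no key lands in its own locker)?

The number of derangements of 11 is !11 = Σ_{k=0}^{11} (-1)^k·11!/k!
= 11! - 11!/1! + 11!/2! - 11!/3! + 11!/4! - 11!/5! + 11!/6! - 11!/7! + 11!/8! - 11!/9! + 11!/10! - 11!/11!
= 39916800 - 39916800 + 19958400 - 6652800 + 1663200 - 332640 + 55440 - 7920 + 990 - 110 + 11 - 1
= 14684570

14684570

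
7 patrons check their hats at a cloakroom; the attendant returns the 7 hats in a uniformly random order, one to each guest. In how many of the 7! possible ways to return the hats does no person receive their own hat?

1854

The number of derangements of 7 is !7 = Σ_{k=0}^{7} (-1)^k·7!/k!
= 7! - 7!/1! + 7!/2! - 7!/3! + 7!/4! - 7!/5! + 7!/6! - 7!/7!
= 5040 - 5040 + 2520 - 840 + 210 - 42 + 7 - 1
= 1854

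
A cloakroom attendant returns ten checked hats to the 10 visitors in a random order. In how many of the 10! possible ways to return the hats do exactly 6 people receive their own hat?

1890

Choose which 6 of the 10 are fixed: C(10,6) = 210.
The other 4 form a derangement: !4 = 9.
Total: 210 × 9 = 1890.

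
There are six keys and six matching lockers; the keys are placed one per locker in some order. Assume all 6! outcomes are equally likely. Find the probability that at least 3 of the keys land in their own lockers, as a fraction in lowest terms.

7/90

Favorable outcomes: Σ_{i≥3} C(6,i)·!(6-i) = 20·2 + 15·1 + 6·0 + 1·1 = 56.
Total outcomes: 6! = 720.
Probability = 56/720 = 7/90.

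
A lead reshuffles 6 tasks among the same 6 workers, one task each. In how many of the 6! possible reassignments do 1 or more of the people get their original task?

455

Sum C(6,i)·!(6-i) for i = 1..6:
  i=1: C(6,1)·!5 = 6·44 = 264
  i=2: C(6,2)·!4 = 15·9 = 135
  i=3: C(6,3)·!3 = 20·2 = 40
  i=4: C(6,4)·!2 = 15·1 = 15
  i=5: C(6,5)·!1 = 6·0 = 0
  i=6: C(6,6)·!0 = 1·1 = 1
Total = 455.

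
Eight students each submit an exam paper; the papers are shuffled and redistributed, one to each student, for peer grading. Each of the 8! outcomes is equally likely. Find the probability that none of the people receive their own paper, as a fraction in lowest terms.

Favorable outcomes: !8 = 14833.
Total outcomes: 8! = 40320.
Probability = 14833/40320 = 2119/5760.

2119/5760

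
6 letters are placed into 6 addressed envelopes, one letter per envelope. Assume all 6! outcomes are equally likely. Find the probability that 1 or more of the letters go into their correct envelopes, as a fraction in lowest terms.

Favorable outcomes: Σ_{i≥1} C(6,i)·!(6-i) = 6·44 + 15·9 + 20·2 + 15·1 + 6·0 + 1·1 = 455.
Total outcomes: 6! = 720.
Probability = 455/720 = 91/144.

91/144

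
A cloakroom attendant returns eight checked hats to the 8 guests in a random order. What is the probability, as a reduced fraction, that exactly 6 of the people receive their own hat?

1/1440

Favorable outcomes: C(8,6)·!2 = 28·1 = 28.
Total outcomes: 8! = 40320.
Probability = 28/40320 = 1/1440.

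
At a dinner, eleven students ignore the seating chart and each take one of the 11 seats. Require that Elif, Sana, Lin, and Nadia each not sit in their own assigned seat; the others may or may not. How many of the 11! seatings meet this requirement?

27422640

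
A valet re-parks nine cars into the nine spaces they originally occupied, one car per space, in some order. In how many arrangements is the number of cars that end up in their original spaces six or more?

# with exactly i fixed is C(9,i)·!(9-i); sum over i=6..9:
  i=6: C(9,6)·!3 = 84·2 = 168
  i=7: C(9,7)·!2 = 36·1 = 36
  i=8: C(9,8)·!1 = 9·0 = 0
  i=9: C(9,9)·!0 = 1·1 = 1
Total = 205.

205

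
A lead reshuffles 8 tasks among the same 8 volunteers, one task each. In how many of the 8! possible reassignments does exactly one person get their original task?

14832

Pick the single fixed position: C(8,1) = 8 ways.
The other 7 form a derangement: !7 = 1854.
Total: 8 × 1854 = 14832.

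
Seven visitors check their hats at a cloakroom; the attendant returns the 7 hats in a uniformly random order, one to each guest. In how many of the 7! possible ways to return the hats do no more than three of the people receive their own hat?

4948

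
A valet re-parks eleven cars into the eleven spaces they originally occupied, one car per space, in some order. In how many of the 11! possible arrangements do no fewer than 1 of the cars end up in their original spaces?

# with exactly i fixed is C(11,i)·!(11-i); sum over i=1..11:
  i=1: C(11,1)·!10 = 11·1334961 = 14684571
  i=2: C(11,2)·!9 = 55·133496 = 7342280
  i=3: C(11,3)·!8 = 165·14833 = 2447445
  i=4: C(11,4)·!7 = 330·1854 = 611820
  i=5: C(11,5)·!6 = 462·265 = 122430
  i=6: C(11,6)·!5 = 462·44 = 20328
  i=7: C(11,7)·!4 = 330·9 = 2970
  i=8: C(11,8)·!3 = 165·2 = 330
  i=9: C(11,9)·!2 = 55·1 = 55
  i=10: C(11,10)·!1 = 11·0 = 0
  i=11: C(11,11)·!0 = 1·1 = 1
Total = 25232230.

25232230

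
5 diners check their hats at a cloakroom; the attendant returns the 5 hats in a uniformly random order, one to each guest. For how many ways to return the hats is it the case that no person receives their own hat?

44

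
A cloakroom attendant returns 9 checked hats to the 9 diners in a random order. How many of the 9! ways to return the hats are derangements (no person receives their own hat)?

133496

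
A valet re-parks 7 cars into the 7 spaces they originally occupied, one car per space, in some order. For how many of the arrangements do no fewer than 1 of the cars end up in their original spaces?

3186

# with exactly i fixed is C(7,i)·!(7-i); sum over i=1..7:
  i=1: C(7,1)·!6 = 7·265 = 1855
  i=2: C(7,2)·!5 = 21·44 = 924
  i=3: C(7,3)·!4 = 35·9 = 315
  i=4: C(7,4)·!3 = 35·2 = 70
  i=5: C(7,5)·!2 = 21·1 = 21
  i=6: C(7,6)·!1 = 7·0 = 0
  i=7: C(7,7)·!0 = 1·1 = 1
Total = 3186.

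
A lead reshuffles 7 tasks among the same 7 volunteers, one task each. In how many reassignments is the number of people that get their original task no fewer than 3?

407

Sum C(7,i)·!(7-i) for i = 3..7:
  i=3: C(7,3)·!4 = 35·9 = 315
  i=4: C(7,4)·!3 = 35·2 = 70
  i=5: C(7,5)·!2 = 21·1 = 21
  i=6: C(7,6)·!1 = 7·0 = 0
  i=7: C(7,7)·!0 = 1·1 = 1
Total = 407.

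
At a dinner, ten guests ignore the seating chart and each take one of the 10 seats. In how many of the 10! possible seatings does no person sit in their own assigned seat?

1334961

By inclusion-exclusion, !10 = Σ (-1)^k · 10!/k! for k=0..10
= 10! - 10!/1! + 10!/2! - 10!/3! + 10!/4! - 10!/5! + 10!/6! - 10!/7! + 10!/8! - 10!/9! + 10!/10!
= 3628800 - 3628800 + 1814400 - 604800 + 151200 - 30240 + 5040 - 720 + 90 - 10 + 1
= 1334961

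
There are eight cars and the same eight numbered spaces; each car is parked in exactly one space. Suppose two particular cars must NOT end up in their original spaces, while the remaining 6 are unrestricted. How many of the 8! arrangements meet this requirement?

30960

Let A_j be the event that the j-th constrained one is fixed. By inclusion-exclusion over the 2 events:
Σ_{j=0}^{2} (-1)^j C(2,j)(8-j)!
= C(2,0)·8! - C(2,1)·7! + C(2,2)·6!
= 40320 - 10080 + 720
= 30960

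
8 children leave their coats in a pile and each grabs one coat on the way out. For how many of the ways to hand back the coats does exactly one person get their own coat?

Pick the single fixed position: C(8,1) = 8 ways.
The remaining 7 must be deranged: !7 = 1854.
Total: 8 × 1854 = 14832.

14832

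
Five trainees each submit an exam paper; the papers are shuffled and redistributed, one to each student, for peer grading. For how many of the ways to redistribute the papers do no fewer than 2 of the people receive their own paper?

# with exactly i fixed is C(5,i)·!(5-i); sum over i=2..5:
  i=2: C(5,2)·!3 = 10·2 = 20
  i=3: C(5,3)·!2 = 10·1 = 10
  i=4: C(5,4)·!1 = 5·0 = 0
  i=5: C(5,5)·!0 = 1·1 = 1
Total = 31.

31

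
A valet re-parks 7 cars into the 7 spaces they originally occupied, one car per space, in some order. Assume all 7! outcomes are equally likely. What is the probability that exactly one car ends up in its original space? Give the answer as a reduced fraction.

Favorable outcomes: C(7,1)·!6 = 7·265 = 1855.
Total outcomes: 7! = 5040.
Probability = 1855/5040 = 53/144.

53/144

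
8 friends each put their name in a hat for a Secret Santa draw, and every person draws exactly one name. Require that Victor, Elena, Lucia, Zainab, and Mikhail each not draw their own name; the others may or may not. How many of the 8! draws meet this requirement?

21234

Let A_j be the event that the j-th constrained one is fixed. By inclusion-exclusion over the 5 events:
Σ_{j=0}^{5} (-1)^j C(5,j)(8-j)!
= C(5,0)·8! - C(5,1)·7! + C(5,2)·6! - C(5,3)·5! + C(5,4)·4! - C(5,5)·3!
= 40320 - 25200 + 7200 - 1200 + 120 - 6
= 21234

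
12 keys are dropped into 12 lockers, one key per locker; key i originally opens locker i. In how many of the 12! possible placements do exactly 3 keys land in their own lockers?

Choose which 3 of the 12 are fixed: C(12,3) = 220.
The remaining 9 must be deranged: !9 = 133496.
Total: 220 × 133496 = 29369120.

29369120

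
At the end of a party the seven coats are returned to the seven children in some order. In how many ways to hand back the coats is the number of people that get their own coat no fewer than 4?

Sum C(7,i)·!(7-i) for i = 4..7:
  i=4: C(7,4)·!3 = 35·2 = 70
  i=5: C(7,5)·!2 = 21·1 = 21
  i=6: C(7,6)·!1 = 7·0 = 0
  i=7: C(7,7)·!0 = 1·1 = 1
Total = 92.

92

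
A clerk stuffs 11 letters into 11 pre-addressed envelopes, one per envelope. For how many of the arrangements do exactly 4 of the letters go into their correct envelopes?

611820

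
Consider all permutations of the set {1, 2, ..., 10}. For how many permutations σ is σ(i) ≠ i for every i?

Recurrence: !10 = 9·(!9 + !8).
!10 = 9·(133496 + 14833) = 9·148329 = 1334961

1334961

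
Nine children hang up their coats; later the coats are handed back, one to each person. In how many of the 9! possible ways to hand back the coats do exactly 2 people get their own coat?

Choose which 2 of the 9 are fixed: C(9,2) = 36.
The other 7 form a derangement: !7 = 1854.
Total: 36 × 1854 = 66744.

66744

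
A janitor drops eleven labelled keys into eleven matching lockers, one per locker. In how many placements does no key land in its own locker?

14684570

Recurrence: !11 = 10·(!10 + !9).
!11 = 10·(1334961 + 133496) = 10·1468457 = 14684570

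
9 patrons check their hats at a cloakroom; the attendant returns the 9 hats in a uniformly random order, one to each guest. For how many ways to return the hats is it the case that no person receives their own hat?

Recurrence: !9 = 9·!8 + (-1)^9.
!9 = 9·14833 - 1 = 133496

133496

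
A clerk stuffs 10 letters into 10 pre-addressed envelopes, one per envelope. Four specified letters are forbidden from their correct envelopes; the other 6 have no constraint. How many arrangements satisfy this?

Inclusion-exclusion on the 4 forbidden self-matches:
Σ_{j=0}^{4} (-1)^j C(4,j)(10-j)!
= C(4,0)·10! - C(4,1)·9! + C(4,2)·8! - C(4,3)·7! + C(4,4)·6!
= 3628800 - 1451520 + 241920 - 20160 + 720
= 2399760

2399760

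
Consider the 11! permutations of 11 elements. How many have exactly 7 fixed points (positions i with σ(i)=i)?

Pick the 7 fixed positions: C(11,7) = 330 ways.
The remaining 4 must be deranged: !4 = 9.
Total: 330 × 9 = 2970.

2970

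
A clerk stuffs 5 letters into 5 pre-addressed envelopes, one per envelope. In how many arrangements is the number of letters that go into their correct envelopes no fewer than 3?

# with exactly i fixed is C(5,i)·!(5-i); sum over i=3..5:
  i=3: C(5,3)·!2 = 10·1 = 10
  i=4: C(5,4)·!1 = 5·0 = 0
  i=5: C(5,5)·!0 = 1·1 = 1
Total = 11.

11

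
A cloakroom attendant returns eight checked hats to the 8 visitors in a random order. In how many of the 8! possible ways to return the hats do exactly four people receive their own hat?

630

Choose which 4 of the 8 are fixed: C(8,4) = 70.
The other 4 form a derangement: !4 = 9.
Total: 70 × 9 = 630.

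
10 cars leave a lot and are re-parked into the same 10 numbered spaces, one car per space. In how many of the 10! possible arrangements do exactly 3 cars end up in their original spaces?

Pick the 3 fixed positions: C(10,3) = 120 ways.
The remaining 7 must be deranged: !7 = 1854.
Total: 120 × 1854 = 222480.

222480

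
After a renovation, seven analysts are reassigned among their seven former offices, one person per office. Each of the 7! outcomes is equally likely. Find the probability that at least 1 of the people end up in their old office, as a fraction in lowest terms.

177/280

Favorable outcomes: Σ_{i≥1} C(7,i)·!(7-i) = 7·265 + 21·44 + 35·9 + 35·2 + 21·1 + 7·0 + 1·1 = 3186.
Total outcomes: 7! = 5040.
Probability = 3186/5040 = 177/280.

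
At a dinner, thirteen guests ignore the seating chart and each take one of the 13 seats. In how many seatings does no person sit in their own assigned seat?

2290792932

Recurrence: !13 = 13·!12 + (-1)^13.
!13 = 13·176214841 - 1 = 2290792932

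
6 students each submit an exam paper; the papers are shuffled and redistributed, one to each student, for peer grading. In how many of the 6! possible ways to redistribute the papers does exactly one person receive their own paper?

Pick the single fixed position: C(6,1) = 6 ways.
The remaining 5 must be deranged: !5 = 44.
Total: 6 × 44 = 264.

264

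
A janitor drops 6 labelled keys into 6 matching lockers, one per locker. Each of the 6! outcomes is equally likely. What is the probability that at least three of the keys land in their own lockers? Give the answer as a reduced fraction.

7/90

Favorable outcomes: Σ_{i≥3} C(6,i)·!(6-i) = 20·2 + 15·1 + 6·0 + 1·1 = 56.
Total outcomes: 6! = 720.
Probability = 56/720 = 7/90.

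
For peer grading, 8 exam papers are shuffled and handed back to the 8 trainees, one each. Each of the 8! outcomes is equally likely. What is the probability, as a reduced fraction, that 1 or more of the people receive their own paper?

Favorable outcomes: Σ_{i≥1} C(8,i)·!(8-i) = 8·1854 + 28·265 + 56·44 + 70·9 + 56·2 + 28·1 + 8·0 + 1·1 = 25487.
Total outcomes: 8! = 40320.
Probability = 25487/40320 = 3641/5760.

3641/5760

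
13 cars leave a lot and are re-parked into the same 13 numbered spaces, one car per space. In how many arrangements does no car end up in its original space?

2290792932

!13 is the nearest integer to 13!/e.
13! = 6227020800, and 6227020800/e ≈ 2290792932.07, so !13 = 2290792932.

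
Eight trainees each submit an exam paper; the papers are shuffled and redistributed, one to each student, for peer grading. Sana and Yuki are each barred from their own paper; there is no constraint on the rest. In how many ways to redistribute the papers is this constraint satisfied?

Let A_j be the event that the j-th constrained one is fixed. By inclusion-exclusion over the 2 events:
Σ_{j=0}^{2} (-1)^j C(2,j)(8-j)!
= C(2,0)·8! - C(2,1)·7! + C(2,2)·6!
= 40320 - 10080 + 720
= 30960

30960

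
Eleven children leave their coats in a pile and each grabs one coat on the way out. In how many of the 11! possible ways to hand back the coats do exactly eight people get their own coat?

Choose which 8 of the 11 are fixed: C(11,8) = 165.
The other 3 form a derangement: !3 = 2.
Total: 165 × 2 = 330.

330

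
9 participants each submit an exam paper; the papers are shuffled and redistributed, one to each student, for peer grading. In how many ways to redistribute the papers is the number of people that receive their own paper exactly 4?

5544

Pick the 4 fixed positions: C(9,4) = 126 ways.
The other 5 form a derangement: !5 = 44.
Total: 126 × 44 = 5544.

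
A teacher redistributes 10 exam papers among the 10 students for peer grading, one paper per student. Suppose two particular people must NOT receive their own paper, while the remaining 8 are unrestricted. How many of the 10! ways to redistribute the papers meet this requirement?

Inclusion-exclusion on the 2 forbidden self-matches:
Σ_{j=0}^{2} (-1)^j C(2,j)(10-j)!
= C(2,0)·10! - C(2,1)·9! + C(2,2)·8!
= 3628800 - 725760 + 40320
= 2943360

2943360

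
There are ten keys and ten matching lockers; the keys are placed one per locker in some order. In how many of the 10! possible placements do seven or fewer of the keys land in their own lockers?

Sum C(10,i)·!(10-i) for i = 0..7:
  i=0: C(10,0)·!10 = 1·1334961 = 1334961
  i=1: C(10,1)·!9 = 10·133496 = 1334960
  i=2: C(10,2)·!8 = 45·14833 = 667485
  i=3: C(10,3)·!7 = 120·1854 = 222480
  i=4: C(10,4)·!6 = 210·265 = 55650
  i=5: C(10,5)·!5 = 252·44 = 11088
  i=6: C(10,6)·!4 = 210·9 = 1890
  i=7: C(10,7)·!3 = 120·2 = 240
Total = 3628754.

3628754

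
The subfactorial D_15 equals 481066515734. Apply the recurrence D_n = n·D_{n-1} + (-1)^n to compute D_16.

7697064251745

D_16 = 16·481066515734 + 1 = 7697064251745.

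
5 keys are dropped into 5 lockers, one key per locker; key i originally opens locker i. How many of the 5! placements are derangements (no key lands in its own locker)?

44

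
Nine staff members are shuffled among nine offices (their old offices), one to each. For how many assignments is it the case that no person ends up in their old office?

133496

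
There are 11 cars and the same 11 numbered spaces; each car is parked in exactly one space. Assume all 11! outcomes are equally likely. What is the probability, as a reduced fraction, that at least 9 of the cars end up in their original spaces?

1/712800

Favorable outcomes: Σ_{i≥9} C(11,i)·!(11-i) = 55·1 + 11·0 + 1·1 = 56.
Total outcomes: 11! = 39916800.
Probability = 56/39916800 = 1/712800.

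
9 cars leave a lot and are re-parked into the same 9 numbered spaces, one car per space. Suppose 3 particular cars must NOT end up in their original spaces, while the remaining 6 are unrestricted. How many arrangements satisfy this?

256320

Let A_j be the event that the j-th constrained one is fixed. By inclusion-exclusion over the 3 events:
Σ_{j=0}^{3} (-1)^j C(3,j)(9-j)!
= C(3,0)·9! - C(3,1)·8! + C(3,2)·7! - C(3,3)·6!
= 362880 - 120960 + 15120 - 720
= 256320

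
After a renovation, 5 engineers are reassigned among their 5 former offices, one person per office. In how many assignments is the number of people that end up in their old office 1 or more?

76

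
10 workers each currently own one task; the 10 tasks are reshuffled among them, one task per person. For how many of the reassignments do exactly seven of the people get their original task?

240

Choose which 7 of the 10 are fixed: C(10,7) = 120.
The remaining 3 must be deranged: !3 = 2.
Total: 120 × 2 = 240.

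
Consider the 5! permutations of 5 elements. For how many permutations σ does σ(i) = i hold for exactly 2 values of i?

20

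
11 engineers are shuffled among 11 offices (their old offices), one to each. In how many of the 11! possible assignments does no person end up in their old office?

The number of derangements of 11 is !11 = Σ_{k=0}^{11} (-1)^k·11!/k!
= 11! - 11!/1! + 11!/2! - 11!/3! + 11!/4! - 11!/5! + 11!/6! - 11!/7! + 11!/8! - 11!/9! + 11!/10! - 11!/11!
= 39916800 - 39916800 + 19958400 - 6652800 + 1663200 - 332640 + 55440 - 7920 + 990 - 110 + 11 - 1
= 14684570

14684570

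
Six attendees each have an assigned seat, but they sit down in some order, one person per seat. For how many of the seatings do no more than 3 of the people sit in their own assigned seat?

# with exactly i fixed is C(6,i)·!(6-i); sum over i=0..3:
  i=0: C(6,0)·!6 = 1·265 = 265
  i=1: C(6,1)·!5 = 6·44 = 264
  i=2: C(6,2)·!4 = 15·9 = 135
  i=3: C(6,3)·!3 = 20·2 = 40
Total = 704.

704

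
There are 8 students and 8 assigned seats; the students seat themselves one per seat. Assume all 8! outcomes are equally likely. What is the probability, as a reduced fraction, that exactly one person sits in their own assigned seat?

103/280

Favorable outcomes: C(8,1)·!7 = 8·1854 = 14832.
Total outcomes: 8! = 40320.
Probability = 14832/40320 = 103/280.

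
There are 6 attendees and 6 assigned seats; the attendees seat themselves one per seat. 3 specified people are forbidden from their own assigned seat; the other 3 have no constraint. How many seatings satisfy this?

426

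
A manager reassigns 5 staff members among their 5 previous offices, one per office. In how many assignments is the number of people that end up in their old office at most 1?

Sum C(5,i)·!(5-i) for i = 0..1:
  i=0: C(5,0)·!5 = 1·44 = 44
  i=1: C(5,1)·!4 = 5·9 = 45
Total = 89.

89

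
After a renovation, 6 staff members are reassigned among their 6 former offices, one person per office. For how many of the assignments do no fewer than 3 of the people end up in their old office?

56

# with exactly i fixed is C(6,i)·!(6-i); sum over i=3..6:
  i=3: C(6,3)·!3 = 20·2 = 40
  i=4: C(6,4)·!2 = 15·1 = 15
  i=5: C(6,5)·!1 = 6·0 = 0
  i=6: C(6,6)·!0 = 1·1 = 1
Total = 56.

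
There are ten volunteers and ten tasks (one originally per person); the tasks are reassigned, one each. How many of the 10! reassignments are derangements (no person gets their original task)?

1334961

Use !n = (n-1)(!(n-1) + !(n-2)).
!10 = 9·(133496 + 14833) = 9·148329 = 1334961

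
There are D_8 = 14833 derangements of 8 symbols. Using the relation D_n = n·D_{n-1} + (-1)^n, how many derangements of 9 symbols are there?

133496

D_9 = 9·14833 - 1 = 133496.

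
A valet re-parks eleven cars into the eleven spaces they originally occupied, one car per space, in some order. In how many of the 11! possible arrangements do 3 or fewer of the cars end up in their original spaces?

39158866

Sum C(11,i)·!(11-i) for i = 0..3:
  i=0: C(11,0)·!11 = 1·14684570 = 14684570
  i=1: C(11,1)·!10 = 11·1334961 = 14684571
  i=2: C(11,2)·!9 = 55·133496 = 7342280
  i=3: C(11,3)·!8 = 165·14833 = 2447445
Total = 39158866.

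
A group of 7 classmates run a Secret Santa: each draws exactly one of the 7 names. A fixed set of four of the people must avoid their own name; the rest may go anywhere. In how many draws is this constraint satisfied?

Let A_j be the event that the j-th constrained one is fixed. By inclusion-exclusion over the 4 events:
Σ_{j=0}^{4} (-1)^j C(4,j)(7-j)!
= C(4,0)·7! - C(4,1)·6! + C(4,2)·5! - C(4,3)·4! + C(4,4)·3!
= 5040 - 2880 + 720 - 96 + 6
= 2790

2790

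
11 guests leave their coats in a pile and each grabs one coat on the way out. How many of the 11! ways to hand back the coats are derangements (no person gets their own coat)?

14684570

!11 is the nearest integer to 11!/e.
11! = 39916800, and 39916800/e ≈ 14684570.08, so !11 = 14684570.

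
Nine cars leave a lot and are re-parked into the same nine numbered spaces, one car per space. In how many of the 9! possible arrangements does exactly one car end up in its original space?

Pick the single fixed position: C(9,1) = 9 ways.
The remaining 8 must be deranged: !8 = 14833.
Total: 9 × 14833 = 133497.

133497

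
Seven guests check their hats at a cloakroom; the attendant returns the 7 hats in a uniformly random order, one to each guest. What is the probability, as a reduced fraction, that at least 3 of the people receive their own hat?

407/5040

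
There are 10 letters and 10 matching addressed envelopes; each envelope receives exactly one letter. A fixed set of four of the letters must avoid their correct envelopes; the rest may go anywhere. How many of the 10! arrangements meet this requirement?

2399760

Inclusion-exclusion on the 4 forbidden self-matches:
Σ_{j=0}^{4} (-1)^j C(4,j)(10-j)!
= C(4,0)·10! - C(4,1)·9! + C(4,2)·8! - C(4,3)·7! + C(4,4)·6!
= 3628800 - 1451520 + 241920 - 20160 + 720
= 2399760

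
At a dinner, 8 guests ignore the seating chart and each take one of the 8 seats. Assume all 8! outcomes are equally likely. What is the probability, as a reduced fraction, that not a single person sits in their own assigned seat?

2119/5760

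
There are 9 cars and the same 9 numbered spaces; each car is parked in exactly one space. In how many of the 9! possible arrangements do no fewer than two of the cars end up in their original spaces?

# with exactly i fixed is C(9,i)·!(9-i); sum over i=2..9:
  i=2: C(9,2)·!7 = 36·1854 = 66744
  i=3: C(9,3)·!6 = 84·265 = 22260
  i=4: C(9,4)·!5 = 126·44 = 5544
  i=5: C(9,5)·!4 = 126·9 = 1134
  i=6: C(9,6)·!3 = 84·2 = 168
  i=7: C(9,7)·!2 = 36·1 = 36
  i=8: C(9,8)·!1 = 9·0 = 0
  i=9: C(9,9)·!0 = 1·1 = 1
Total = 95887.

95887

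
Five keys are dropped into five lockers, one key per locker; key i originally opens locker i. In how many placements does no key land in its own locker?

Recurrence: !5 = 5·!4 + (-1)^5.
!5 = 5·9 - 1 = 44

44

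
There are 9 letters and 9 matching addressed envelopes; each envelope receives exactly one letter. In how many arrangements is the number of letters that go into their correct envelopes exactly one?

133497

Pick the single fixed position: C(9,1) = 9 ways.
The other 8 form a derangement: !8 = 14833.
Total: 9 × 14833 = 133497.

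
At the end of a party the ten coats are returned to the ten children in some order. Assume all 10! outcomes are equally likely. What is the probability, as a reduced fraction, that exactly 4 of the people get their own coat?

Favorable outcomes: C(10,4)·!6 = 210·265 = 55650.
Total outcomes: 10! = 3628800.
Probability = 55650/3628800 = 53/3456.

53/3456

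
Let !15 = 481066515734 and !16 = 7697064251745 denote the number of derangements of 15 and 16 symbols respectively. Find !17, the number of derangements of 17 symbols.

!17 = (17-1)·(!16 + !15) = 16·(7697064251745 + 481066515734) = 16·8178130767479 = 130850092279664.

130850092279664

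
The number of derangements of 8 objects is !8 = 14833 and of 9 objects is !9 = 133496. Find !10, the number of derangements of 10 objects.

1334961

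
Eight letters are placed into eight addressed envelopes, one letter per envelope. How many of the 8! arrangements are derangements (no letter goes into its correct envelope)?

14833

!8 = 8! · Σ_{k=0}^{8} (-1)^k/k!
= 8! - 8!/1! + 8!/2! - 8!/3! + 8!/4! - 8!/5! + 8!/6! - 8!/7! + 8!/8!
= 40320 - 40320 + 20160 - 6720 + 1680 - 336 + 56 - 8 + 1
= 14833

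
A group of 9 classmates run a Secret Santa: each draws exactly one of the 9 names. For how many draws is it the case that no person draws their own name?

133496

!9 is the nearest integer to 9!/e.
9! = 362880, and 362880/e ≈ 133496.09, so !9 = 133496.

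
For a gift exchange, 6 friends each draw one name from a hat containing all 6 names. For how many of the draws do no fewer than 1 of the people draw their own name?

# with exactly i fixed is C(6,i)·!(6-i); sum over i=1..6:
  i=1: C(6,1)·!5 = 6·44 = 264
  i=2: C(6,2)·!4 = 15·9 = 135
  i=3: C(6,3)·!3 = 20·2 = 40
  i=4: C(6,4)·!2 = 15·1 = 15
  i=5: C(6,5)·!1 = 6·0 = 0
  i=6: C(6,6)·!0 = 1·1 = 1
Total = 455.

455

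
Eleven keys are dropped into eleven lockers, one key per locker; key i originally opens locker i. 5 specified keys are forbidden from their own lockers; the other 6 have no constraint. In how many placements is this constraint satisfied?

Inclusion-exclusion on the 5 forbidden self-matches:
Σ_{j=0}^{5} (-1)^j C(5,j)(11-j)!
= C(5,0)·11! - C(5,1)·10! + C(5,2)·9! - C(5,3)·8! + C(5,4)·7! - C(5,5)·6!
= 39916800 - 18144000 + 3628800 - 403200 + 25200 - 720
= 25022880

25022880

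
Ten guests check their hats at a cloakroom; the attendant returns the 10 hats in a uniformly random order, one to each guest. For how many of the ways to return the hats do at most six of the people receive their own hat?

3628514

# with exactly i fixed is C(10,i)·!(10-i); sum over i=0..6:
  i=0: C(10,0)·!10 = 1·1334961 = 1334961
  i=1: C(10,1)·!9 = 10·133496 = 1334960
  i=2: C(10,2)·!8 = 45·14833 = 667485
  i=3: C(10,3)·!7 = 120·1854 = 222480
  i=4: C(10,4)·!6 = 210·265 = 55650
  i=5: C(10,5)·!5 = 252·44 = 11088
  i=6: C(10,6)·!4 = 210·9 = 1890
Total = 3628514.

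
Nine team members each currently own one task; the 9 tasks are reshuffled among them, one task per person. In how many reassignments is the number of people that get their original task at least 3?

29143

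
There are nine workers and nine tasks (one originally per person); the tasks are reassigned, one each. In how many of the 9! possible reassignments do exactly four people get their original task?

5544

Pick the 4 fixed positions: C(9,4) = 126 ways.
The other 5 form a derangement: !5 = 44.
Total: 126 × 44 = 5544.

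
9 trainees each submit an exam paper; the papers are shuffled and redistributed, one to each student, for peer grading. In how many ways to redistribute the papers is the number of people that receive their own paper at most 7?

362879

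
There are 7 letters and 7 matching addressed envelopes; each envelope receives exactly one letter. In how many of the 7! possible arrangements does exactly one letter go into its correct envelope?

Pick the single fixed position: C(7,1) = 7 ways.
The remaining 6 must be deranged: !6 = 265.
Total: 7 × 265 = 1855.

1855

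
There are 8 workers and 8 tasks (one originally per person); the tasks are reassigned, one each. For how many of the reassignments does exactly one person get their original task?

14832

Choose which one of the 8 is fixed: C(8,1) = 8.
The remaining 7 must be deranged: !7 = 1854.
Total: 8 × 1854 = 14832.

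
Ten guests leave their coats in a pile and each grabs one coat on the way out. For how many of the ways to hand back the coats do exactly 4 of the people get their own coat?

Pick the 4 fixed positions: C(10,4) = 210 ways.
The other 6 form a derangement: !6 = 265.
Total: 210 × 265 = 55650.

55650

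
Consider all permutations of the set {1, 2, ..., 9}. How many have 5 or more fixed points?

# with exactly i fixed is C(9,i)·!(9-i); sum over i=5..9:
  i=5: C(9,5)·!4 = 126·9 = 1134
  i=6: C(9,6)·!3 = 84·2 = 168
  i=7: C(9,7)·!2 = 36·1 = 36
  i=8: C(9,8)·!1 = 9·0 = 0
  i=9: C(9,9)·!0 = 1·1 = 1
Total = 1339.

1339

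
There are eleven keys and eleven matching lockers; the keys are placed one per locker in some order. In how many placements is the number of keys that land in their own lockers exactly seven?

2970

Choose which 7 of the 11 are fixed: C(11,7) = 330.
The remaining 4 must be deranged: !4 = 9.
Total: 330 × 9 = 2970.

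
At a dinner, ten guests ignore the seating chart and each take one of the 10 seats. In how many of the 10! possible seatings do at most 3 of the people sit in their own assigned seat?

Sum C(10,i)·!(10-i) for i = 0..3:
  i=0: C(10,0)·!10 = 1·1334961 = 1334961
  i=1: C(10,1)·!9 = 10·133496 = 1334960
  i=2: C(10,2)·!8 = 45·14833 = 667485
  i=3: C(10,3)·!7 = 120·1854 = 222480
Total = 3559886.

3559886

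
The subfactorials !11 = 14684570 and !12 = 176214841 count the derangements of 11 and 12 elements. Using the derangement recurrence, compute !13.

!13 = (13-1)·(!12 + !11) = 12·(176214841 + 14684570) = 12·190899411 = 2290792932.

2290792932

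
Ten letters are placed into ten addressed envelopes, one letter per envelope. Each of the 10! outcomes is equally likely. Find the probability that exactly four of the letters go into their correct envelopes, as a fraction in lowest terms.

53/3456

Favorable outcomes: C(10,4)·!6 = 210·265 = 55650.
Total outcomes: 10! = 3628800.
Probability = 55650/3628800 = 53/3456.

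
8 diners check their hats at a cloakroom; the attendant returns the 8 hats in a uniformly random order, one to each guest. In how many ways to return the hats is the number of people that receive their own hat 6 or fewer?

40319

# with exactly i fixed is C(8,i)·!(8-i); sum over i=0..6:
  i=0: C(8,0)·!8 = 1·14833 = 14833
  i=1: C(8,1)·!7 = 8·1854 = 14832
  i=2: C(8,2)·!6 = 28·265 = 7420
  i=3: C(8,3)·!5 = 56·44 = 2464
  i=4: C(8,4)·!4 = 70·9 = 630
  i=5: C(8,5)·!3 = 56·2 = 112
  i=6: C(8,6)·!2 = 28·1 = 28
Total = 40319.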